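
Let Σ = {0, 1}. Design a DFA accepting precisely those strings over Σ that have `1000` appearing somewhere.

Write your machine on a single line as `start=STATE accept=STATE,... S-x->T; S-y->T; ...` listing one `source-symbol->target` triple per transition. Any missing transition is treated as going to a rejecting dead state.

start=A; accept=E; A-0->A; A-1->B; B-0->C; B-1->B; C-0->D; C-1->B; D-0->E; D-1->B; E-0->E; E-1->E

Track how much of `1000` has been matched so far: state A is no progress, E is the absorbing accept state reached once `1000` has occurred. Intermediate states record partial matches; on a mismatch, fall back to the longest reusable overlap.
With 5 states:
       0  1 
>  A   A  B 
   B   C  B 
   C   D  B 
   D   E  B 
 * E   E  E 
(> = start, * = accepting)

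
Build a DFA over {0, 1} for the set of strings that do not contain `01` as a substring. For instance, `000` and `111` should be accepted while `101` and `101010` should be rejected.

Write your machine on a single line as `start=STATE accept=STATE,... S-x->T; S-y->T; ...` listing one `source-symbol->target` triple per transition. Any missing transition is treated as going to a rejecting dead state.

start=A; accept=A,B; A-0->B; A-1->A; B-0->B; B-1->C; C-0->C; C-1->C

This is the complement of 'contains `01`'. Use the same substring-matching states — A through C holding how much of `01` has just been matched — but flip the accepting set: everything except the trap C accepts.
       0  1 
>* A   B  A 
 * B   B  C 
   C   C  C 
(> = start, * = accepting)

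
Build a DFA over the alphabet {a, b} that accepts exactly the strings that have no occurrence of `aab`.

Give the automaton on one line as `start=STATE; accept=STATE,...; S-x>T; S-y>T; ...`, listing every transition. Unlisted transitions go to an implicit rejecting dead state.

Track partial matches of the forbidden pattern `aab`. State q3 is a dead state reached once `aab` has occurred; every other state accepts. q0 means no part of `aab` is currently matched.
With 4 states:
        a   b  
>* q0   q1  q0 
 * q1   q2  q0 
 * q2   q2  q3 
   q3   q3  q3 
(> = start, * = accepting)

start=q0; accept=q0,q1,q2; q0-a>q1; q0-b>q0; q1-a>q2; q1-b>q0; q2-a>q2; q2-b>q3; q3-a>q3; q3-b>q3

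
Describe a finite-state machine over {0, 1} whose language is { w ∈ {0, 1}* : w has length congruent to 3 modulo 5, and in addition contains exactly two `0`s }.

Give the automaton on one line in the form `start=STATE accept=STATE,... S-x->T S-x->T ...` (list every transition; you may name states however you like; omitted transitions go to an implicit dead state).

start=S0 accept=S7 S0-0->S1 S0-1->S2 S1-0->S3 S1-1->S4 S2-0->S4 S2-1->S5 S3-0->S6 S3-1->S7 S4-0->S7 S4-1->S8 S5-0->S8 S5-1->S9 S6-0->S10 S6-1->S10 S7-0->S10 S7-1->S11 S8-0->S11 S8-1->S12 S9-0->S12 S9-1->S13 S10-0->S14 S10-1->S14 S11-0->S14 S11-1->S15 S12-0->S15 S12-1->S16 S13-0->S16 S13-1->S0 S14-0->S17 S14-1->S17 S15-0->S17 S15-1->S18 S16-0->S18 S16-1->S1 S17-0->S19 S17-1->S19 S18-0->S19 S18-1->S3 S19-0->S6 S19-1->S6

Build one automaton per condition and run them in lockstep. The first has 5 states tracking the input length modulo 5; the second has 4 states tracking the count of `0`s, saturating at 3. A product state is a pair (one from each), accepting exactly when both do.
With 20 states:
          0    1  
>  S0     S1   S2 
   S1     S3   S4 
   S2     S4   S5 
   S3     S6   S7 
   S4     S7   S8 
   S5     S8   S9 
   S6    S10  S10 
 * S7    S10  S11 
   S8    S11  S12 
   S9    S12  S13 
   S10   S14  S14 
   S11   S14  S15 
   S12   S15  S16 
   S13   S16   S0 
   S14   S17  S17 
   S15   S17  S18 
   S16   S18   S1 
   S17   S19  S19 
   S18   S19   S3 
   S19    S6   S6 
(> = start, * = accepting)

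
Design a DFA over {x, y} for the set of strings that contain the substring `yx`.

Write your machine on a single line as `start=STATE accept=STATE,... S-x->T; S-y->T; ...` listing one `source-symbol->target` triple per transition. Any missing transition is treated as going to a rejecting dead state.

start=q0; accept=q2; q0-x->q0; q0-y->q1; q1-x->q2; q1-y->q1; q2-x->q2; q2-y->q2

States q0..q1 record the length of the longest prefix of `yx` that matches the current input suffix. Reaching q2 means `yx` has been seen, and we stay there forever. Accept from q2.
        x   y  
>  q0   q0  q1 
   q1   q2  q1 
 * q2   q2  q2 
(> = start, * = accepting)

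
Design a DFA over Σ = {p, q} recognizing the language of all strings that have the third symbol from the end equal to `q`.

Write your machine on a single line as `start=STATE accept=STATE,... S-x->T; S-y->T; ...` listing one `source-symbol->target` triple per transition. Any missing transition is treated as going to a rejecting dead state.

A DFA must remember the last 3 symbols (since which symbol is third-to-last isn't known until the input ends). Use one state per possible window of the last ≤3 symbols; accept from those whose window starts with `q`.
          p    q  
>  s0     s1   s2 
   s1     s3   s4 
   s2     s5   s6 
   s3     s7   s8 
   s4     s9  s10 
   s5    s11  s12 
   s6    s13  s14 
   s7     s7   s8 
   s8     s9  s10 
   s9    s11  s12 
   s10   s13  s14 
 * s11    s7   s8 
 * s12    s9  s10 
 * s13   s11  s12 
 * s14   s13  s14 
(> = start, * = accepting)

start=s0; accept=s11,s12,s13,s14; s0-p->s1; s0-q->s2; s1-p->s3; s1-q->s4; s2-p->s5; s2-q->s6; s3-p->s7; s3-q->s8; s4-p->s9; s4-q->s10; s5-p->s11; s5-q->s12; s6-p->s13; s6-q->s14; s7-p->s7; s7-q->s8; s8-p->s9; s8-q->s10; s9-p->s11; s9-q->s12; s10-p->s13; s10-q->s14; s11-p->s7; s11-q->s8; s12-p->s9; s12-q->s10; s13-p->s11; s13-q->s12; s14-p->s13; s14-q->s14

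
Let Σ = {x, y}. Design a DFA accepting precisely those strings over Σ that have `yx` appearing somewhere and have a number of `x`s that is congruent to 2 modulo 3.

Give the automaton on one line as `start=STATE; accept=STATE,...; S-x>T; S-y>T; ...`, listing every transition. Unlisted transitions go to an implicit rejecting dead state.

Handle the two conditions separately and then intersect. The first has 3 states tracking whether and how much of `yx` has been seen; the second has 3 states tracking the count of `x`s modulo 3. A product state is a pair (one from each), accepting exactly when both do. After merging equivalent states the machine shrinks.
        x   y  
>  s0   s1  s2 
   s1   s3  s4 
   s2   s4  s2 
   s3   s0  s5 
   s4   s6  s4 
   s5   s2  s5 
 * s6   s2  s6 
(> = start, * = accepting)

start=s0; accept=s6; s0-x>s1; s0-y>s2; s1-x>s3; s1-y>s4; s2-x>s4; s2-y>s2; s3-x>s0; s3-y>s5; s4-x>s6; s4-y>s4; s5-x>s2; s5-y>s5; s6-x>s2; s6-y>s6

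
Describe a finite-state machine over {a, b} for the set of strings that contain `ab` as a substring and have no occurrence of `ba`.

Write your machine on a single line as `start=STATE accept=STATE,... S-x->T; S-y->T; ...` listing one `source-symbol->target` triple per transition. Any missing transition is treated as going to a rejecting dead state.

start=S0; accept=S3; S0-a->S1; S0-b->S2; S1-a->S1; S1-b->S3; S2-a->S2; S2-b->S2; S3-a->S2; S3-b->S3

Handle the two conditions separately and then intersect. The first has 3 states tracking whether and how much of `ab` has been seen; the second has 3 states tracking partial matches of the forbidden pattern `ba`. A product state is a pair (one from each), accepting exactly when both do. Minimizing collapses redundant product states.
A 4-state machine:
        a   b  
>  S0   S1  S2 
   S1   S1  S3 
   S2   S2  S2 
 * S3   S2  S3 
(> = start, * = accepting)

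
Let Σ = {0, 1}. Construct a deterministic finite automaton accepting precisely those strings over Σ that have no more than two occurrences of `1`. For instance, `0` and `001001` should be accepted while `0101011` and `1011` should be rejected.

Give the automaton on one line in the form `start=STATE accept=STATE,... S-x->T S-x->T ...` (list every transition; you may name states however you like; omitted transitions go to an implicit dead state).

start=A accept=A,B,C A-0->A A-1->B B-0->B B-1->C C-0->C C-1->D D-0->D D-1->D

Count `1`s, saturating at 3: states A through C mean 0 through 2 `1`s seen; D means more than 2. Each `1` increments (capped at D); other symbols loop. Accept from {A, B, C}.
With 4 states:
       0  1 
>* A   A  B 
 * B   B  C 
 * C   C  D 
   D   D  D 
(> = start, * = accepting)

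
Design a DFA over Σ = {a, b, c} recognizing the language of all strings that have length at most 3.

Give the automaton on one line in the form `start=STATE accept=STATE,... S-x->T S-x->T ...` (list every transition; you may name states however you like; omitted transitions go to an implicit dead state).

start=s0 accept=s0,s1,s2,s3 s0-a->s1 s0-b->s1 s0-c->s1 s1-a->s2 s1-b->s2 s1-c->s2 s2-a->s3 s2-b->s3 s2-c->s3 s3-a->s4 s3-b->s4 s3-c->s4 s4-a->s4 s4-b->s4 s4-c->s4

Count input length up to 4: every symbol moves from s0 toward s4, which means 'more than 3' and absorbs. Accept from {s0, s1, s2, s3}.
With 5 states:
        a   b   c  
>* s0   s1  s1  s1 
 * s1   s2  s2  s2 
 * s2   s3  s3  s3 
 * s3   s4  s4  s4 
   s4   s4  s4  s4 
(> = start, * = accepting)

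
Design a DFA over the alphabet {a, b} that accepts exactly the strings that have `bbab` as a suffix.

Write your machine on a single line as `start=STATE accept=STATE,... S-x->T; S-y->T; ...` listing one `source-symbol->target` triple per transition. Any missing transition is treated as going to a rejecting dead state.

Remember how much of `bbab` the current input suffix matches. State q0 means no match yet; q1 means the last symbol is `b`; q2 means the last 2 symbols are `bb`; q3 means the last 3 symbols are `bba`; q4 means the last 4 symbols are `bbab`. Only q4 accepts. On a mismatch, fall back to the longest proper suffix that is still a prefix of `bbab`.
5 states suffice.
        a   b  
>  q0   q0  q1 
   q1   q0  q2 
   q2   q3  q2 
   q3   q0  q4 
 * q4   q0  q2 
(> = start, * = accepting)

start=q0; accept=q4; q0-a->q0; q0-b->q1; q1-a->q0; q1-b->q2; q2-a->q3; q2-b->q2; q3-a->q0; q3-b->q4; q4-a->q0; q4-b->q2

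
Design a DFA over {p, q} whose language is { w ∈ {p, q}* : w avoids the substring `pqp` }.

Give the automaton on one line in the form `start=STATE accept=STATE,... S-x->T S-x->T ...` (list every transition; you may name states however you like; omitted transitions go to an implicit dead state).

This is the complement of 'contains `pqp`'. Use the same substring-matching states — s0 through s3 holding how much of `pqp` has just been matched — but flip the accepting set: everything except the trap s3 accepts.
With 4 states:
        p   q  
>* s0   s1  s0 
 * s1   s1  s2 
 * s2   s3  s0 
   s3   s3  s3 
(> = start, * = accepting)

start=s0 accept=s0,s1,s2 s0-p->s1 s0-q->s0 s1-p->s1 s1-q->s2 s2-p->s3 s2-q->s0 s3-p->s3 s3-q->s3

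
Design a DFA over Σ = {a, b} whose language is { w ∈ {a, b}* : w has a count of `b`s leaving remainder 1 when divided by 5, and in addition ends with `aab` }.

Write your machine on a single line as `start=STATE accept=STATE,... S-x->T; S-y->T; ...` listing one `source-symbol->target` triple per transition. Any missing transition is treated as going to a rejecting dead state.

start=q0; accept=q6; q0-a->q1; q0-b->q2; q1-a->q3; q1-b->q2; q2-a->q4; q2-b->q5; q3-a->q3; q3-b->q6; q4-a->q7; q4-b->q5; q5-a->q8; q5-b->q9; q6-a->q4; q6-b->q5; q7-a->q7; q7-b->q10; q8-a->q11; q8-b->q9; q9-a->q12; q9-b->q13; q10-a->q8; q10-b->q9; q11-a->q11; q11-b->q14; q12-a->q15; q12-b->q13; q13-a->q16; q13-b->q0; q14-a->q12; q14-b->q13; q15-a->q15; q15-b->q17; q16-a->q18; q16-b->q0; q17-a->q16; q17-b->q0; q18-a->q18; q18-b->q19; q19-a->q1; q19-b->q2

Build one automaton per condition and run them in lockstep. The first has 5 states tracking the count of `b`s modulo 5; the second has 4 states tracking how much of the suffix `aab` has currently been matched. A product state is a pair (one from each), accepting exactly when both do.
          a    b  
>  q0     q1   q2 
   q1     q3   q2 
   q2     q4   q5 
   q3     q3   q6 
   q4     q7   q5 
   q5     q8   q9 
 * q6     q4   q5 
   q7     q7  q10 
   q8    q11   q9 
   q9    q12  q13 
   q10    q8   q9 
   q11   q11  q14 
   q12   q15  q13 
   q13   q16   q0 
   q14   q12  q13 
   q15   q15  q17 
   q16   q18   q0 
   q17   q16   q0 
   q18   q18  q19 
   q19    q1   q2 
(> = start, * = accepting)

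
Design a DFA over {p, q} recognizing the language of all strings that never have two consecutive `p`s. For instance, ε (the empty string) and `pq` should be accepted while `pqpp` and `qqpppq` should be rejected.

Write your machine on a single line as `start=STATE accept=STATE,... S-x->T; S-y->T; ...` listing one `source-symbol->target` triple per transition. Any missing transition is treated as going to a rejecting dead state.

This is the complement of 'contains `pp`'. Use the same substring-matching states — S0 through S2 holding how much of `pp` has just been matched — but flip the accepting set: everything except the trap S2 accepts.
        p   q  
>* S0   S1  S0 
 * S1   S2  S0 
   S2   S2  S2 
(> = start, * = accepting)

start=S0; accept=S0,S1; S0-p->S1; S0-q->S0; S1-p->S2; S1-q->S0; S2-p->S2; S2-q->S2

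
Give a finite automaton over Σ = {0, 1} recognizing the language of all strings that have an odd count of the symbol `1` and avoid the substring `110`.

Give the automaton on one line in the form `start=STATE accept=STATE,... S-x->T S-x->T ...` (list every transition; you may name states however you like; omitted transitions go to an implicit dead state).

Build one automaton per condition and run them in lockstep. One (2 states) tracks the count of `1`s modulo 2; the other (4 states) tracks partial matches of the forbidden pattern `110`. Each combined state is a pair, one component from each; accept when both components accept.
An 8-state machine:
        0   1  
>  s0   s0  s1 
 * s1   s2  s3 
 * s2   s2  s4 
   s3   s5  s6 
   s4   s0  s6 
   s5   s5  s7 
 * s6   s7  s3 
   s7   s7  s5 
(> = start, * = accepting)

start=s0 accept=s1,s2,s6 s0-0->s0 s0-1->s1 s1-0->s2 s1-1->s3 s2-0->s2 s2-1->s4 s3-0->s5 s3-1->s6 s4-0->s0 s4-1->s6 s5-0->s5 s5-1->s7 s6-0->s7 s6-1->s3 s7-0->s7 s7-1->s5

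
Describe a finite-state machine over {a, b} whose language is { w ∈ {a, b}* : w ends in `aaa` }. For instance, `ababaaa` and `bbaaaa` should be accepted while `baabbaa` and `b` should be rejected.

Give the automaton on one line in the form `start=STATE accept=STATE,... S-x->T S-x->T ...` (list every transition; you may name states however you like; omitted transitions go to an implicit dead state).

start=q0 accept=q3 q0-a->q1 q0-b->q0 q1-a->q2 q1-b->q0 q2-a->q3 q2-b->q0 q3-a->q3 q3-b->q0

Remember how much of `aaa` the current input suffix matches. State q0 means no match yet; q1 means the last symbol is `a`; q2 means the last 2 symbols are `aa`; q3 means the last 3 symbols are `aaa`. Only q3 accepts. On a mismatch, fall back to the longest proper suffix that is still a prefix of `aaa`.
With 4 states:
        a   b  
>  q0   q1  q0 
   q1   q2  q0 
   q2   q3  q0 
 * q3   q3  q0 
(> = start, * = accepting)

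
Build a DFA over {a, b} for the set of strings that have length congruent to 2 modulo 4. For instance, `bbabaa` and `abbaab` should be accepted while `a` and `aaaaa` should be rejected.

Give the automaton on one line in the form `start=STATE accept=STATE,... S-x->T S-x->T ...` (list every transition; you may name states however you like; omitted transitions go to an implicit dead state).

start=q0 accept=q2 q0-a->q1 q0-b->q1 q1-a->q2 q1-b->q2 q2-a->q3 q2-b->q3 q3-a->q0 q3-b->q0

Count input length modulo 4: every symbol advances one step around the cycle q0 → q1 → q2 → q3 → q0. Accept at q2.
A 4-state machine:
        a   b  
>  q0   q1  q1 
   q1   q2  q2 
 * q2   q3  q3 
   q3   q0  q0 
(> = start, * = accepting)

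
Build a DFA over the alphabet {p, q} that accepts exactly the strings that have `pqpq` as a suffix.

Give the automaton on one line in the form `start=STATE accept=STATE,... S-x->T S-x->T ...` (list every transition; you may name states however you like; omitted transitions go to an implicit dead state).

Let each state record the length of the longest suffix of the input read so far that is also a prefix of `pqpq`. S1 means the last symbol is `p`; S2 means the last 2 symbols are `pq`; S3 means the last 3 symbols are `pqp`; S4 means the last 4 symbols are `pqpq`. Accept only at S4, where the string currently ends in `pqpq`.
With 5 states:
        p   q  
>  S0   S1  S0 
   S1   S1  S2 
   S2   S3  S0 
   S3   S1  S4 
 * S4   S3  S0 
(> = start, * = accepting)

start=S0 accept=S4 S0-p->S1 S0-q->S0 S1-p->S1 S1-q->S2 S2-p->S3 S2-q->S0 S3-p->S1 S3-q->S4 S4-p->S3 S4-q->S0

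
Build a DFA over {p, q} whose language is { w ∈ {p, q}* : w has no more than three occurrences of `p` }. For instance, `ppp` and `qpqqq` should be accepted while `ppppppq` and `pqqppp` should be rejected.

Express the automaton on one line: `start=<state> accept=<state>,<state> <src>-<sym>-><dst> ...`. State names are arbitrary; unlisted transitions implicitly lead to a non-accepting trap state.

start=S0 accept=S0,S1,S2,S3 S0-p->S1 S0-q->S0 S1-p->S2 S1-q->S1 S2-p->S3 S2-q->S2 S3-p->S4 S3-q->S3 S4-p->S4 S4-q->S4

Count `p`s, saturating at 4: states S0 through S3 mean 0 through 3 `p`s seen; S4 means more than 3. Each `p` increments (capped at S4); other symbols loop. Accept from {S0, S1, S2, S3}.
        p   q  
>* S0   S1  S0 
 * S1   S2  S1 
 * S2   S3  S2 
 * S3   S4  S3 
   S4   S4  S4 
(> = start, * = accepting)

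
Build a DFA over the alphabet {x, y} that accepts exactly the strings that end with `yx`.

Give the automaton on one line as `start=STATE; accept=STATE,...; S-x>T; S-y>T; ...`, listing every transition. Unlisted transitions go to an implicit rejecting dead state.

Remember how much of `yx` the current input suffix matches. State q0 means no match yet; q1 means the last symbol is `y`; q2 means the last 2 symbols are `yx`. Only q2 accepts. On a mismatch, fall back to the longest proper suffix that is still a prefix of `yx`.
        x   y  
>  q0   q0  q1 
   q1   q2  q1 
 * q2   q0  q1 
(> = start, * = accepting)

start=q0; accept=q2; q0-x>q0; q0-y>q1; q1-x>q2; q1-y>q1; q2-x>q0; q2-y>q1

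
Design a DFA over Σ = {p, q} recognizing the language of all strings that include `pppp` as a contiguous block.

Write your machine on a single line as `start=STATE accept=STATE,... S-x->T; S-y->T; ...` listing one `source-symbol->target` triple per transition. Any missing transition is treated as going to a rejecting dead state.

Track how much of `pppp` has been matched so far: state A is no progress, E is the absorbing accept state reached once `pppp` has occurred. Intermediate states record partial matches; on a mismatch, fall back to the longest reusable overlap.
5 states suffice.
       p  q 
>  A   B  A 
   B   C  A 
   C   D  A 
   D   E  A 
 * E   E  E 
(> = start, * = accepting)

start=A; accept=E; A-p->B; A-q->A; B-p->C; B-q->A; C-p->D; C-q->A; D-p->E; D-q->A; E-p->E; E-q->E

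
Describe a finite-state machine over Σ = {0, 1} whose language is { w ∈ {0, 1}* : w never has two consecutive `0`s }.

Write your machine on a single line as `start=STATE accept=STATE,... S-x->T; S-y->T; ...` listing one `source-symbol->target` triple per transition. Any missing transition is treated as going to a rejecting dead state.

start=S0; accept=S0,S1; S0-0->S1; S0-1->S0; S1-0->S2; S1-1->S0; S2-0->S2; S2-1->S2

Track partial matches of the forbidden pattern `00`. State S2 is a dead state reached once `00` has occurred; every other state accepts. S0 means no part of `00` is currently matched.
A 3-state machine:
        0   1  
>* S0   S1  S0 
 * S1   S2  S0 
   S2   S2  S2 
(> = start, * = accepting)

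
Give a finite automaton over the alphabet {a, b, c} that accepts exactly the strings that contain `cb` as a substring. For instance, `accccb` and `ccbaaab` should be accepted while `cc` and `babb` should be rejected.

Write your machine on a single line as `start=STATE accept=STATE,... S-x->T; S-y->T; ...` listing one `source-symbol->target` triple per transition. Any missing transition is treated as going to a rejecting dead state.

States s0..s1 record the length of the longest prefix of `cb` that matches the current input suffix. Reaching s2 means `cb` has been seen, and we stay there forever. Accept from s2.
With 3 states:
        a   b   c  
>  s0   s0  s0  s1 
   s1   s0  s2  s1 
 * s2   s2  s2  s2 
(> = start, * = accepting)

start=s0; accept=s2; s0-a->s0; s0-b->s0; s0-c->s1; s1-a->s0; s1-b->s2; s1-c->s1; s2-a->s2; s2-b->s2; s2-c->s2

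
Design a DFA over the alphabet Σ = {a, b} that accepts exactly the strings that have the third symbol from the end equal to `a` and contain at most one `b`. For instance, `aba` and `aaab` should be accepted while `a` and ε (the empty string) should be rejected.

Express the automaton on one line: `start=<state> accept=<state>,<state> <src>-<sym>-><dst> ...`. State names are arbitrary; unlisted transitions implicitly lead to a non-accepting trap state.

Build one automaton per condition and run them in lockstep. One (15 states) tracks the last 3 symbols read; the other (3 states) tracks the count of `b`s, saturating at 2. Each combined state is a pair, one component from each; accept when both components accept. Equivalent product states are then merged.
A 12-state machine:
          a    b  
>  q0     q1   q2 
   q1     q3   q4 
   q2     q5   q6 
   q3     q7   q8 
   q4     q9   q6 
   q5    q10   q6 
   q6     q6   q6 
 * q7     q7   q8 
 * q8     q9   q6 
 * q9    q10   q6 
   q10   q11   q6 
 * q11   q11   q6 
(> = start, * = accepting)

start=q0 accept=q7,q8,q9,q11 q0-a->q1 q0-b->q2 q1-a->q3 q1-b->q4 q2-a->q5 q2-b->q6 q3-a->q7 q3-b->q8 q4-a->q9 q4-b->q6 q5-a->q10 q5-b->q6 q6-a->q6 q6-b->q6 q7-a->q7 q7-b->q8 q8-a->q9 q8-b->q6 q9-a->q10 q9-b->q6 q10-a->q11 q10-b->q6 q11-a->q11 q11-b->q6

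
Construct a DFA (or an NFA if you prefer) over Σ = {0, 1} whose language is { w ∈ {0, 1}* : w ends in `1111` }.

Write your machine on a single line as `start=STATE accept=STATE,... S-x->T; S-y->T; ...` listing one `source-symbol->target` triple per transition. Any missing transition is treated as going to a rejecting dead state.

Let each state record the length of the longest suffix of the input read so far that is also a prefix of `1111`. s1 means the last symbol is `1`; s2 means the last 2 symbols are `11`; s3 means the last 3 symbols are `111`; s4 means the last 4 symbols are `1111`. Accept only at s4, where the string currently ends in `1111`.
        0   1  
>  s0   s0  s1 
   s1   s0  s2 
   s2   s0  s3 
   s3   s0  s4 
 * s4   s0  s4 
(> = start, * = accepting)

start=s0; accept=s4; s0-0->s0; s0-1->s1; s1-0->s0; s1-1->s2; s2-0->s0; s2-1->s3; s3-0->s0; s3-1->s4; s4-0->s0; s4-1->s4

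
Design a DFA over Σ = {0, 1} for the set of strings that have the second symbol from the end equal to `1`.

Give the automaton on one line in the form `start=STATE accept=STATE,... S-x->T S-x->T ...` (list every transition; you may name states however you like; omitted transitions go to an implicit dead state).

start=S0 accept=S5,S6 S0-0->S1 S0-1->S2 S1-0->S3 S1-1->S4 S2-0->S5 S2-1->S6 S3-0->S3 S3-1->S4 S4-0->S5 S4-1->S6 S5-0->S3 S5-1->S4 S6-0->S5 S6-1->S6

A DFA must remember the last 2 symbols (since which symbol is second-to-last isn't known until the input ends). Use one state per possible window of the last ≤2 symbols; accept from those whose window starts with `1`.
        0   1  
>  S0   S1  S2 
   S1   S3  S4 
   S2   S5  S6 
   S3   S3  S4 
   S4   S5  S6 
 * S5   S3  S4 
 * S6   S5  S6 
(> = start, * = accepting)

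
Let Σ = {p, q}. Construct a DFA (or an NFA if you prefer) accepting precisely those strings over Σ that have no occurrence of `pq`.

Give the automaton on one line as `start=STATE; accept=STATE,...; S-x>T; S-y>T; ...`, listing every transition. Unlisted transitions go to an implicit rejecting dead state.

This is the complement of 'contains `pq`'. Use the same substring-matching states — s0 through s2 holding how much of `pq` has just been matched — but flip the accepting set: everything except the trap s2 accepts.
        p   q  
>* s0   s1  s0 
 * s1   s1  s2 
   s2   s2  s2 
(> = start, * = accepting)

start=s0; accept=s0,s1; s0-p>s1; s0-q>s0; s1-p>s1; s1-q>s2; s2-p>s2; s2-q>s2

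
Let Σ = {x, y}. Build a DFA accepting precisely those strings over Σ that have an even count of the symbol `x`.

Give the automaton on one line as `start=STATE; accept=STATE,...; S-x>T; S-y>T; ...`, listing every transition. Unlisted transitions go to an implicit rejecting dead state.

The only thing that matters is how many `x`s have appeared, reduced mod 2. Use one state per residue: A for 0, …, B for 1. Reading `x` moves to the next residue; anything else stays put. A is accepting.
2 states suffice.
       x  y 
>* A   B  A 
   B   A  B 
(> = start, * = accepting)

start=A; accept=A; A-x>B; A-y>A; B-x>A; B-y>B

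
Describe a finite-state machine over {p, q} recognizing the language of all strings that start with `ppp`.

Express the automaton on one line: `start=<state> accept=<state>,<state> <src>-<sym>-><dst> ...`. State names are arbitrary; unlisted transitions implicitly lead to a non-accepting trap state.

start=s0 accept=s3 s0-p->s1 s0-q->s4 s1-p->s2 s1-q->s4 s2-p->s3 s2-q->s4 s3-p->s3 s3-q->s3 s4-p->s4 s4-q->s4

Check the first 3 symbols one by one: s0 through s2 record how many have matched `ppp` so far; any wrong symbol goes to the dead state s4. After all 3 match we enter the accepting sink s3.
        p   q  
>  s0   s1  s4 
   s1   s2  s4 
   s2   s3  s4 
 * s3   s3  s3 
   s4   s4  s4 
(> = start, * = accepting)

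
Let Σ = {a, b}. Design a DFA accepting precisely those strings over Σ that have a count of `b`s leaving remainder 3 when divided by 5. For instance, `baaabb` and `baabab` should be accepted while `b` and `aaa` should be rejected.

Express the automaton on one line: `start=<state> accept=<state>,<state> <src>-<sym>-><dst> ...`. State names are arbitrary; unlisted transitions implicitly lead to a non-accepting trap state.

start=q0 accept=q3 q0-a->q0 q0-b->q1 q1-a->q1 q1-b->q2 q2-a->q2 q2-b->q3 q3-a->q3 q3-b->q4 q4-a->q4 q4-b->q0

Keep the running count of `b`s modulo 5: each `b` advances along the cycle q0 → q1 → q2 → q3 → q4 → q0 while other symbols loop. Accept at q3.
A 5-state machine:
        a   b  
>  q0   q0  q1 
   q1   q1  q2 
   q2   q2  q3 
 * q3   q3  q4 
   q4   q4  q0 
(> = start, * = accepting)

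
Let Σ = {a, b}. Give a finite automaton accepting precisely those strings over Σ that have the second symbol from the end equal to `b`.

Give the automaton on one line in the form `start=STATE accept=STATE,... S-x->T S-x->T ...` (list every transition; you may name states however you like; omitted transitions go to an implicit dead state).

A DFA must remember the last 2 symbols (since which symbol is second-to-last isn't known until the input ends). Use one state per possible window of the last ≤2 symbols; accept from those whose window starts with `b`.
With 7 states:
        a   b  
>  q0   q1  q2 
   q1   q3  q4 
   q2   q5  q6 
   q3   q3  q4 
   q4   q5  q6 
 * q5   q3  q4 
 * q6   q5  q6 
(> = start, * = accepting)

start=q0 accept=q5,q6 q0-a->q1 q0-b->q2 q1-a->q3 q1-b->q4 q2-a->q5 q2-b->q6 q3-a->q3 q3-b->q4 q4-a->q5 q4-b->q6 q5-a->q3 q5-b->q4 q6-a->q5 q6-b->q6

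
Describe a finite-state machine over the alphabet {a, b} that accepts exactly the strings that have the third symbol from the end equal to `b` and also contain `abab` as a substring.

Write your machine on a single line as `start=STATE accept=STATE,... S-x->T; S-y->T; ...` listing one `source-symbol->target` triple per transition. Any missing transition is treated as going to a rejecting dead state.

Build one automaton per condition and run them in lockstep. One (15 states) tracks the last 3 symbols read; the other (5 states) tracks whether and how much of `abab` has been seen. Each combined state is a pair, one component from each; accept when both components accept. Equivalent product states are then merged.
A 12-state machine:
          a    b  
>  q0     q1   q0 
   q1     q1   q2 
   q2     q3   q0 
   q3     q1   q4 
 * q4     q5   q6 
   q5     q7   q4 
   q6     q8   q9 
 * q7    q10  q11 
 * q8     q7   q4 
 * q9     q8   q9 
   q10   q10  q11 
   q11    q5   q6 
(> = start, * = accepting)

start=q0; accept=q4,q7,q8,q9; q0-a->q1; q0-b->q0; q1-a->q1; q1-b->q2; q2-a->q3; q2-b->q0; q3-a->q1; q3-b->q4; q4-a->q5; q4-b->q6; q5-a->q7; q5-b->q4; q6-a->q8; q6-b->q9; q7-a->q10; q7-b->q11; q8-a->q7; q8-b->q4; q9-a->q8; q9-b->q9; q10-a->q10; q10-b->q11; q11-a->q5; q11-b->q6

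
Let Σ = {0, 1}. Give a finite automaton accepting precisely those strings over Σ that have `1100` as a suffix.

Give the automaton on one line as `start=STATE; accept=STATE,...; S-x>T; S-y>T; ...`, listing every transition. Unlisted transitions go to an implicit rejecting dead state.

start=S0; accept=S4; S0-0>S0; S0-1>S1; S1-0>S0; S1-1>S2; S2-0>S3; S2-1>S2; S3-0>S4; S3-1>S1; S4-0>S0; S4-1>S1

Remember how much of `1100` the current input suffix matches. State S0 means no match yet; S1 means the last symbol is `1`; S2 means the last 2 symbols are `11`; S3 means the last 3 symbols are `110`; S4 means the last 4 symbols are `1100`. Only S4 accepts. On a mismatch, fall back to the longest proper suffix that is still a prefix of `1100`.
With 5 states:
        0   1  
>  S0   S0  S1 
   S1   S0  S2 
   S2   S3  S2 
   S3   S4  S1 
 * S4   S0  S1 
(> = start, * = accepting)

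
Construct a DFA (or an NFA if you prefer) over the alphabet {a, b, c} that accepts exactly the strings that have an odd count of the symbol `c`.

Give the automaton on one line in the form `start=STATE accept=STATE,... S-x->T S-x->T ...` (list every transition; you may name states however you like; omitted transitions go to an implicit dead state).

start=S0 accept=S1 S0-a->S0 S0-b->S0 S0-c->S1 S1-a->S1 S1-b->S1 S1-c->S0

The only thing that matters is how many `c`s have appeared, reduced mod 2. Use one state per residue: S0 for 0, …, S1 for 1. Reading `c` moves to the next residue; anything else stays put. S1 is accepting.
With 2 states:
        a   b   c  
>  S0   S0  S0  S1 
 * S1   S1  S1  S0 
(> = start, * = accepting)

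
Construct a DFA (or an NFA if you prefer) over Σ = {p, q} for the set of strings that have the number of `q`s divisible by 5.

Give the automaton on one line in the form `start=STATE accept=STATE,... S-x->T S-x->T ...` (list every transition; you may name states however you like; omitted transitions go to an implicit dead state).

The only thing that matters is how many `q`s have appeared, reduced mod 5. Use one state per residue: s0 for 0, …, s4 for 4. Reading `q` moves to the next residue; anything else stays put. s0 is accepting.
A 5-state machine:
        p   q  
>* s0   s0  s1 
   s1   s1  s2 
   s2   s2  s3 
   s3   s3  s4 
   s4   s4  s0 
(> = start, * = accepting)

start=s0 accept=s0 s0-p->s0 s0-q->s1 s1-p->s1 s1-q->s2 s2-p->s2 s2-q->s3 s3-p->s3 s3-q->s4 s4-p->s4 s4-q->s0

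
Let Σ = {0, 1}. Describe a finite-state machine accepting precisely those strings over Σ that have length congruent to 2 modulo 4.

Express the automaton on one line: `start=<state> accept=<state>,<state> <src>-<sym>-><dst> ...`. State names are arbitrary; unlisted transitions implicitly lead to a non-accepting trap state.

start=A accept=C A-0->B A-1->B B-0->C B-1->C C-0->D C-1->D D-0->A D-1->A

Count input length modulo 4: every symbol advances one step around the cycle A → B → C → D → A. Accept at C.
A 4-state machine:
       0  1 
>  A   B  B 
   B   C  C 
 * C   D  D 
   D   A  A 
(> = start, * = accepting)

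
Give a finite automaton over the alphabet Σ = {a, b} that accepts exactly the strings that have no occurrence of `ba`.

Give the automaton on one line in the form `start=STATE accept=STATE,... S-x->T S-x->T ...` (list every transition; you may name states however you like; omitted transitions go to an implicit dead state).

start=q0 accept=q0,q1 q0-a->q0 q0-b->q1 q1-a->q2 q1-b->q1 q2-a->q2 q2-b->q2

Track partial matches of the forbidden pattern `ba`. State q2 is a dead state reached once `ba` has occurred; every other state accepts. q0 means no part of `ba` is currently matched.
With 3 states:
        a   b  
>* q0   q0  q1 
 * q1   q2  q1 
   q2   q2  q2 
(> = start, * = accepting)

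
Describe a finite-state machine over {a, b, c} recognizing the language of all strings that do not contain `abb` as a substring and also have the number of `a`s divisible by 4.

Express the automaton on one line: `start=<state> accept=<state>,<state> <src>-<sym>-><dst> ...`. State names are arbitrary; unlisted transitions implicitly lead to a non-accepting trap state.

Run two small machines in parallel and take their product. The first has 4 states tracking partial matches of the forbidden pattern `abb`; the second has 4 states tracking the count of `a`s modulo 4. A product state is a pair (one from each), accepting exactly when both do. Equivalent product states are then merged.
13 states suffice.
          a    b    c  
>* q0     q1   q0   q0 
   q1     q2   q3   q4 
   q2     q5   q6   q7 
   q3     q2   q8   q4 
   q4     q2   q4   q4 
   q5     q9  q10  q11 
   q6     q5   q8   q7 
   q7     q5   q7   q7 
   q8     q8   q8   q8 
 * q9     q1  q12   q0 
   q10    q9   q8  q11 
   q11    q9  q11  q11 
 * q12    q1   q8   q0 
(> = start, * = accepting)

start=q0 accept=q0,q9,q12 q0-a->q1 q0-b->q0 q0-c->q0 q1-a->q2 q1-b->q3 q1-c->q4 q2-a->q5 q2-b->q6 q2-c->q7 q3-a->q2 q3-b->q8 q3-c->q4 q4-a->q2 q4-b->q4 q4-c->q4 q5-a->q9 q5-b->q10 q5-c->q11 q6-a->q5 q6-b->q8 q6-c->q7 q7-a->q5 q7-b->q7 q7-c->q7 q8-a->q8 q8-b->q8 q8-c->q8 q9-a->q1 q9-b->q12 q9-c->q0 q10-a->q9 q10-b->q8 q10-c->q11 q11-a->q9 q11-b->q11 q11-c->q11 q12-a->q1 q12-b->q8 q12-c->q0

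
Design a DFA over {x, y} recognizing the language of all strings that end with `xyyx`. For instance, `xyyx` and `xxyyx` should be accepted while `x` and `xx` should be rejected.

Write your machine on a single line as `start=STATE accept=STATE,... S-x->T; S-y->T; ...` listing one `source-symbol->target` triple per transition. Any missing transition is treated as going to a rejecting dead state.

start=q0; accept=q4; q0-x->q1; q0-y->q0; q1-x->q1; q1-y->q2; q2-x->q1; q2-y->q3; q3-x->q4; q3-y->q0; q4-x->q1; q4-y->q2

Let each state record the length of the longest suffix of the input read so far that is also a prefix of `xyyx`. q1 means the last symbol is `x`; q2 means the last 2 symbols are `xy`; q3 means the last 3 symbols are `xyy`; q4 means the last 4 symbols are `xyyx`. Accept only at q4, where the string currently ends in `xyyx`.
5 states suffice.
        x   y  
>  q0   q1  q0 
   q1   q1  q2 
   q2   q1  q3 
   q3   q4  q0 
 * q4   q1  q2 
(> = start, * = accepting)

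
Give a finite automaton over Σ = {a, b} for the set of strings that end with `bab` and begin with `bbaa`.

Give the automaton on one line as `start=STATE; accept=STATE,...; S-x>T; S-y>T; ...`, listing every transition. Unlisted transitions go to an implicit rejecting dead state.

start=q0; accept=q8; q0-a>q1; q0-b>q2; q1-a>q1; q1-b>q1; q2-a>q1; q2-b>q3; q3-a>q4; q3-b>q1; q4-a>q5; q4-b>q1; q5-a>q5; q5-b>q6; q6-a>q7; q6-b>q6; q7-a>q5; q7-b>q8; q8-a>q7; q8-b>q6

Handle the two conditions separately and then intersect. One (4 states) tracks how much of the suffix `bab` has currently been matched; the other (6 states) tracks whether the input so far still matches the prefix `bbaa`. Each combined state is a pair, one component from each; accept when both components accept. Equivalent product states are then merged.
A 9-state machine:
        a   b  
>  q0   q1  q2 
   q1   q1  q1 
   q2   q1  q3 
   q3   q4  q1 
   q4   q5  q1 
   q5   q5  q6 
   q6   q7  q6 
   q7   q5  q8 
 * q8   q7  q6 
(> = start, * = accepting)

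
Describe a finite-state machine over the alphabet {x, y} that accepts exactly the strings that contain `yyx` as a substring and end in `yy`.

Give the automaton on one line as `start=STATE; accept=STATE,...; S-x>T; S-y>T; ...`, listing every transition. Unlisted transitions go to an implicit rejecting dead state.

Run two small machines in parallel and take their product. The first has 4 states tracking whether and how much of `yyx` has been seen; the second has 3 states tracking how much of the suffix `yy` has currently been matched. A product state is a pair (one from each), accepting exactly when both do.
6 states suffice.
       x  y 
>  A   A  B 
   B   A  C 
   C   D  C 
   D   D  E 
   E   D  F 
 * F   D  F 
(> = start, * = accepting)

start=A; accept=F; A-x>A; A-y>B; B-x>A; B-y>C; C-x>D; C-y>C; D-x>D; D-y>E; E-x>D; E-y>F; F-x>D; F-y>F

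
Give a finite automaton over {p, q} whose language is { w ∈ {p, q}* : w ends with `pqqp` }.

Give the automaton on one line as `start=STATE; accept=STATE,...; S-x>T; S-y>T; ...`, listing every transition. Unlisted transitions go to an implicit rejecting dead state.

start=S0; accept=S4; S0-p>S1; S0-q>S0; S1-p>S1; S1-q>S2; S2-p>S1; S2-q>S3; S3-p>S4; S3-q>S0; S4-p>S1; S4-q>S2

Let each state record the length of the longest suffix of the input read so far that is also a prefix of `pqqp`. S1 means the last symbol is `p`; S2 means the last 2 symbols are `pq`; S3 means the last 3 symbols are `pqq`; S4 means the last 4 symbols are `pqqp`. Accept only at S4, where the string currently ends in `pqqp`.
With 5 states:
        p   q  
>  S0   S1  S0 
   S1   S1  S2 
   S2   S1  S3 
   S3   S4  S0 
 * S4   S1  S2 
(> = start, * = accepting)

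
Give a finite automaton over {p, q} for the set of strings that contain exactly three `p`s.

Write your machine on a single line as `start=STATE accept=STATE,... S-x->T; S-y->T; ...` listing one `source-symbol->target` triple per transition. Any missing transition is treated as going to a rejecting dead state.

Only the number of `p`s matters, and only up to 4. Make a chain S0 → S1 → S2 → S3 → S4 advanced by each `p` (with S4 absorbing); every other symbol self-loops. The accepting set is {S3}.
        p   q  
>  S0   S1  S0 
   S1   S2  S1 
   S2   S3  S2 
 * S3   S4  S3 
   S4   S4  S4 
(> = start, * = accepting)

start=S0; accept=S3; S0-p->S1; S0-q->S0; S1-p->S2; S1-q->S1; S2-p->S3; S2-q->S2; S3-p->S4; S3-q->S3; S4-p->S4; S4-q->S4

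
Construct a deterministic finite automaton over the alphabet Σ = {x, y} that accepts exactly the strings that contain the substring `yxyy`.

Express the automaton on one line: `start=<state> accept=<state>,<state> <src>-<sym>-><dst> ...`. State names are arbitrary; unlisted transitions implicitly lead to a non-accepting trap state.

start=S0 accept=S4 S0-x->S0 S0-y->S1 S1-x->S2 S1-y->S1 S2-x->S0 S2-y->S3 S3-x->S2 S3-y->S4 S4-x->S4 S4-y->S4

Track how much of `yxyy` has been matched so far: state S0 is no progress, S4 is the absorbing accept state reached once `yxyy` has occurred. Intermediate states record partial matches; on a mismatch, fall back to the longest reusable overlap.
With 5 states:
        x   y  
>  S0   S0  S1 
   S1   S2  S1 
   S2   S0  S3 
   S3   S2  S4 
 * S4   S4  S4 
(> = start, * = accepting)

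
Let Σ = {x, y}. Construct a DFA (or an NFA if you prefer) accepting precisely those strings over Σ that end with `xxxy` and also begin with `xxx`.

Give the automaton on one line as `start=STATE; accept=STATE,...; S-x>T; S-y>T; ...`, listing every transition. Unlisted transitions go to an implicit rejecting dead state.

start=s0; accept=s5; s0-x>s1; s0-y>s2; s1-x>s3; s1-y>s2; s2-x>s2; s2-y>s2; s3-x>s4; s3-y>s2; s4-x>s4; s4-y>s5; s5-x>s6; s5-y>s7; s6-x>s8; s6-y>s7; s7-x>s6; s7-y>s7; s8-x>s4; s8-y>s7

Handle the two conditions separately and then intersect. One (5 states) tracks how much of the suffix `xxxy` has currently been matched; the other (5 states) tracks whether the input so far still matches the prefix `xxx`. Each combined state is a pair, one component from each; accept when both components accept. Equivalent product states are then merged.
With 9 states:
        x   y  
>  s0   s1  s2 
   s1   s3  s2 
   s2   s2  s2 
   s3   s4  s2 
   s4   s4  s5 
 * s5   s6  s7 
   s6   s8  s7 
   s7   s6  s7 
   s8   s4  s7 
(> = start, * = accepting)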